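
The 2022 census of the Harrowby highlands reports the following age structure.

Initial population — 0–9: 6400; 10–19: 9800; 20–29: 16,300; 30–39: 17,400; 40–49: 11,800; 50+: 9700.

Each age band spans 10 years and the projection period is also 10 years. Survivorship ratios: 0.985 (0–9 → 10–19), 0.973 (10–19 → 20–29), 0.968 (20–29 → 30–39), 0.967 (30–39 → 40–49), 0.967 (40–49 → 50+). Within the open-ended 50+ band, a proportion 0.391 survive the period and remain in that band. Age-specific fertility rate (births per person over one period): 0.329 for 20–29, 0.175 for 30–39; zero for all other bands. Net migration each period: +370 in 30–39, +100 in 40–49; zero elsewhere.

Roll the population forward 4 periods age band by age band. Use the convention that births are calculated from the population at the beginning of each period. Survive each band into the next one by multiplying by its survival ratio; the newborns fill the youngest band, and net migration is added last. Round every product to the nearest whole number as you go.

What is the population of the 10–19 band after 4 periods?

— Period 1 —
Births: 16300 × 0.329 = 5363 ; 17400 × 0.175 = 3045 → total 8408
10–19: 6400 × 0.985 = 6304
20–29: 9800 × 0.973 = 9535
30–39: 16300 × 0.968 = 15778
40–49: 17400 × 0.967 = 16826
50+: 11800 × 0.967 + 9700 × 0.391 = 11411 + 3793 = 15204
Net migration: 30–39 + 370 → 16148; 40–49 + 100 → 16926
→ [8408, 6304, 9535, 16148, 16926, 15204]
— Period 2 —
Births: 9535 × 0.329 = 3137 ; 16148 × 0.175 = 2826 → total 5963
10–19: 8408 × 0.985 = 8282
20–29: 6304 × 0.973 = 6134
30–39: 9535 × 0.968 = 9230
40–49: 16148 × 0.967 = 15615
50+: 16926 × 0.967 + 15204 × 0.391 = 16367 + 5945 = 22312
Net migration: 30–39 + 370 → 9600; 40–49 + 100 → 15715
→ [5963, 8282, 6134, 9600, 15715, 22312]
— Period 3 —
Births: 6134 × 0.329 = 2018 ; 9600 × 0.175 = 1680 → total 3698
10–19: 5963 × 0.985 = 5874
20–29: 8282 × 0.973 = 8058
30–39: 6134 × 0.968 = 5938
40–49: 9600 × 0.967 = 9283
50+: 15715 × 0.967 + 22312 × 0.391 = 15196 + 8724 = 23920
Net migration: 30–39 + 370 → 6308; 40–49 + 100 → 9383
→ [3698, 5874, 8058, 6308, 9383, 23920]
— Period 4 —
Births: 8058 × 0.329 = 2651 ; 6308 × 0.175 = 1104 → total 3755
10–19: 3698 × 0.985 = 3643
20–29: 5874 × 0.973 = 5715
30–39: 8058 × 0.968 = 7800
40–49: 6308 × 0.967 = 6100
50+: 9383 × 0.967 + 23920 × 0.391 = 9073 + 9353 = 18426
Net migration: 30–39 + 370 → 8170; 40–49 + 100 → 6200
→ [3755, 3643, 5715, 8170, 6200, 18426]

3643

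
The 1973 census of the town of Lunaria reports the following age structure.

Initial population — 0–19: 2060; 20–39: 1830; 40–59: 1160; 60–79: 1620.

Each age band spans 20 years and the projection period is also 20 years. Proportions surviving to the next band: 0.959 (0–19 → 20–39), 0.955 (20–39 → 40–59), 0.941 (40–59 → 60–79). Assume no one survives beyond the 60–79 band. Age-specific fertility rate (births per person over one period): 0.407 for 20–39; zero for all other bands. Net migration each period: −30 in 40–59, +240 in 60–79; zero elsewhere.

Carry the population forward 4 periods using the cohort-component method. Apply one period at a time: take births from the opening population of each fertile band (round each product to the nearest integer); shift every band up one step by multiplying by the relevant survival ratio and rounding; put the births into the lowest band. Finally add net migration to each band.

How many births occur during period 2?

[period 1]
Births: 1830 × 0.407 = 745
20–39: 2060 × 0.959 = 1976
40–59: 1830 × 0.955 = 1748
60–79: 1160 × 0.941 = 1092
Net migration: 40–59 − 30 → 1718; 60–79 + 240 → 1332
Giving 745 / 1976 / 1718 / 1332.
[period 2]
Births: 1976 × 0.407 = 804
20–39: 745 × 0.959 = 714
40–59: 1976 × 0.955 = 1887
60–79: 1718 × 0.941 = 1617
Net migration: 40–59 − 30 → 1857; 60–79 + 240 → 1857
Giving 804 / 714 / 1857 / 1857.

804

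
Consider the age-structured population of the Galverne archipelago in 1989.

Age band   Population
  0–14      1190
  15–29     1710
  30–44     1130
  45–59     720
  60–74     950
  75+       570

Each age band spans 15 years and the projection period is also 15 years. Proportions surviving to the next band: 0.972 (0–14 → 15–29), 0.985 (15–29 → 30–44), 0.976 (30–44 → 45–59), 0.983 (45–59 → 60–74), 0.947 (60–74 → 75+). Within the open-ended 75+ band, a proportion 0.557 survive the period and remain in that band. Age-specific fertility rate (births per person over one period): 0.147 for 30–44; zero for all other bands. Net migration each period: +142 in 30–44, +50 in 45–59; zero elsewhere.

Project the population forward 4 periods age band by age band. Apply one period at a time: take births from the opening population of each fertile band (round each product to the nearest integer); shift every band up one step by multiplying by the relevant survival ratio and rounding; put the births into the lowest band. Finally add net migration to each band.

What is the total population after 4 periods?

Period 1:
Births: 1130 × 0.147 = 166
15–29: 1190 × 0.972 = 1157
30–44: 1710 × 0.985 = 1684
45–59: 1130 × 0.976 = 1103
60–74: 720 × 0.983 = 708
75+: 950 × 0.947 + 570 × 0.557 = 900 + 317 = 1217
Net migration: 30–44 + 142 → 1826; 45–59 + 50 → 1153
→ [166, 1157, 1826, 1153, 708, 1217]
Period 2:
Births: 1826 × 0.147 = 268
15–29: 166 × 0.972 = 161
30–44: 1157 × 0.985 = 1140
45–59: 1826 × 0.976 = 1782
60–74: 1153 × 0.983 = 1133
75+: 708 × 0.947 + 1217 × 0.557 = 670 + 678 = 1348
Net migration: 30–44 + 142 → 1282; 45–59 + 50 → 1832
→ [268, 161, 1282, 1832, 1133, 1348]
Period 3:
Births: 1282 × 0.147 = 188
15–29: 268 × 0.972 = 260
30–44: 161 × 0.985 = 159
45–59: 1282 × 0.976 = 1251
60–74: 1832 × 0.983 = 1801
75+: 1133 × 0.947 + 1348 × 0.557 = 1073 + 751 = 1824
Net migration: 30–44 + 142 → 301; 45–59 + 50 → 1301
→ [188, 260, 301, 1301, 1801, 1824]
Period 4:
Births: 301 × 0.147 = 44
15–29: 188 × 0.972 = 183
30–44: 260 × 0.985 = 256
45–59: 301 × 0.976 = 294
60–74: 1301 × 0.983 = 1279
75+: 1801 × 0.947 + 1824 × 0.557 = 1706 + 1016 = 2722
Net migration: 30–44 + 142 → 398; 45–59 + 50 → 344
→ [44, 183, 398, 344, 1279, 2722]
Total after period 4: 44 + 183 + 398 + 344 + 1279 + 2722 = 4970

4970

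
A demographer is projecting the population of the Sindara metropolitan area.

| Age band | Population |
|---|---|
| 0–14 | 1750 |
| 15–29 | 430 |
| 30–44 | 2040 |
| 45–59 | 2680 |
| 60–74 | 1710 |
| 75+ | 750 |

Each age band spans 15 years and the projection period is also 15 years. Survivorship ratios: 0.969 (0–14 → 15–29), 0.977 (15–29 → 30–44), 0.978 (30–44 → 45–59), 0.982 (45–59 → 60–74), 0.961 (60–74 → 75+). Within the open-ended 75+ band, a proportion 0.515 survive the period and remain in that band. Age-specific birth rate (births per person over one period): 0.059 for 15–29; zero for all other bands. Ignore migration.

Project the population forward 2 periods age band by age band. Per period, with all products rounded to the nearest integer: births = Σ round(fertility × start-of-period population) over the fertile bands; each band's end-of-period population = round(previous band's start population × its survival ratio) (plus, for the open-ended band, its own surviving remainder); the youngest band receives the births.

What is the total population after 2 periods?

After projecting period 1:
Births: 430 * 0.059 = 25
15–29: 1750 * 0.969 = 1696
30–44: 430 * 0.977 = 420
45–59: 2040 * 0.978 = 1995
60–74: 2680 * 0.982 = 2632
75+: 1710 * 0.961 + 750 * 0.515 = 1643 + 386 = 2029
Population now: 0–14=25, 15–29=1696, 30–44=420, 45–59=1995, 60–74=2632, 75+=2029
After projecting period 2:
Births: 1696 * 0.059 = 100
15–29: 25 * 0.969 = 24
30–44: 1696 * 0.977 = 1657
45–59: 420 * 0.978 = 411
60–74: 1995 * 0.982 = 1959
75+: 2632 * 0.961 + 2029 * 0.515 = 2529 + 1045 = 3574
Population now: 0–14=100, 15–29=24, 30–44=1657, 45–59=411, 60–74=1959, 75+=3574
Total after period 2: 100 + 24 + 1657 + 411 + 1959 + 3574 = 7725

7725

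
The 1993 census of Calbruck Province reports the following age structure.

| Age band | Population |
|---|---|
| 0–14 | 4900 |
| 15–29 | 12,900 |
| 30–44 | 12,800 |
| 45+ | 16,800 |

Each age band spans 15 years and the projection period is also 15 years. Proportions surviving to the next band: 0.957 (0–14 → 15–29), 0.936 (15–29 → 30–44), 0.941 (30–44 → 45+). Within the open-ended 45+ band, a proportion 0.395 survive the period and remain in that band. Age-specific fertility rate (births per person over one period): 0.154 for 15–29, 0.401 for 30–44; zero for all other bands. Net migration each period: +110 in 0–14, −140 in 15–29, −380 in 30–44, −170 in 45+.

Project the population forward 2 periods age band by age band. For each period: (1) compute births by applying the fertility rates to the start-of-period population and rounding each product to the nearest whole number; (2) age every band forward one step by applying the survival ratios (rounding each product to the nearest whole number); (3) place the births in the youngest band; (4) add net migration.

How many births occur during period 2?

5390

Period 1.
Births: 12900 × 0.154 = 1987, 12800 × 0.401 = 5133 ⇒ total 7120
15–29: 4900 × 0.957 = 4689
30–44: 12900 × 0.936 = 12074
45+: 12800 × 0.941 + 16800 × 0.395 = 12045 + 6636 = 18681
Net migration: 0–14 + 110 → 7230; 15–29 − 140 → 4549; 30–44 − 380 → 11694; 45+ − 170 → 18511
End of period: [7230, 4549, 11694, 18511]
Period 2.
Births: 4549 × 0.154 = 701, 11694 × 0.401 = 4689 ⇒ total 5390
15–29: 7230 × 0.957 = 6919
30–44: 4549 × 0.936 = 4258
45+: 11694 × 0.941 + 18511 × 0.395 = 11004 + 7312 = 18316
Net migration: 0–14 + 110 → 5500; 15–29 − 140 → 6779; 30–44 − 380 → 3878; 45+ − 170 → 18146
End of period: [5500, 6779, 3878, 18146]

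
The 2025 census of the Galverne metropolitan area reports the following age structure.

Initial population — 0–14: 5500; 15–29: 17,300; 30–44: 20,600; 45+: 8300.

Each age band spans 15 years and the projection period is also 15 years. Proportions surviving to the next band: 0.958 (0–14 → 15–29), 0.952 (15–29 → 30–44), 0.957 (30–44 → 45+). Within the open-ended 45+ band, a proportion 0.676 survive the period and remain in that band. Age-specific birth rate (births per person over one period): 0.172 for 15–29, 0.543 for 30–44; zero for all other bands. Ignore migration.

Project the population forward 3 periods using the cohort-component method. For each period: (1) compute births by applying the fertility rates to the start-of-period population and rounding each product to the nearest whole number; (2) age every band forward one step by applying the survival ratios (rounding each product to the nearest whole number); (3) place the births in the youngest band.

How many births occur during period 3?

5058

After projecting period 1:
Births: 17300 × 0.172 = 2976, 20600 × 0.543 = 11186 → 14162
15–29: 5500 × 0.958 = 5269
30–44: 17300 × 0.952 = 16470
45+: 20600 × 0.957 + 8300 × 0.676 = 19714 + 5611 = 25325
Population now: 0–14=14162, 15–29=5269, 30–44=16470, 45+=25325
After projecting period 2:
Births: 5269 × 0.172 = 906, 16470 × 0.543 = 8943 → 9849
15–29: 14162 × 0.958 = 13567
30–44: 5269 × 0.952 = 5016
45+: 16470 × 0.957 + 25325 × 0.676 = 15762 + 17120 = 32882
Population now: 0–14=9849, 15–29=13567, 30–44=5016, 45+=32882
After projecting period 3:
Births: 13567 × 0.172 = 2334, 5016 × 0.543 = 2724 → 5058
15–29: 9849 × 0.958 = 9435
30–44: 13567 × 0.952 = 12916
45+: 5016 × 0.957 + 32882 × 0.676 = 4800 + 22228 = 27028
Population now: 0–14=5058, 15–29=9435, 30–44=12916, 45+=27028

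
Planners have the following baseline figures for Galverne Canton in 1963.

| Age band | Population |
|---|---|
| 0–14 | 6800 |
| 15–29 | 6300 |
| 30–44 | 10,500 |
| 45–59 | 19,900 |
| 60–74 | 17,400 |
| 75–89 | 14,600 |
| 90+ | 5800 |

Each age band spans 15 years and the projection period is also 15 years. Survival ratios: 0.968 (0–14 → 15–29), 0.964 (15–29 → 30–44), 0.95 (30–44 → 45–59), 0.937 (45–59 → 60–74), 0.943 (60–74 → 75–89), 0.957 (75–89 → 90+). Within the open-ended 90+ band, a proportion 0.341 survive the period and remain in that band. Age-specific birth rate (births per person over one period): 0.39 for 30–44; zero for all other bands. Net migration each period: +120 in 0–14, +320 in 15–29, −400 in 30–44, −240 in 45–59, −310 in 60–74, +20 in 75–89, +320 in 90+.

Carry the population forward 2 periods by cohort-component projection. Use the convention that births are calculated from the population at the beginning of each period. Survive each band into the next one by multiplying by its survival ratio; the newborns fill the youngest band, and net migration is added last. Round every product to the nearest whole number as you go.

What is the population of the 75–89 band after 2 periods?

17311

(Groups numbered youngest = 1 to oldest = 7.)
— Period 1 —
Births: 10500 * 0.39 = 4095
Group 2: 6800 * 0.968 = 6582
Group 3: 6300 * 0.964 = 6073
Group 4: 10500 * 0.95 = 9975
Group 5: 19900 * 0.937 = 18646
Group 6: 17400 * 0.943 = 16408
Group 7: 14600 * 0.957 + 5800 * 0.341 = 13972 + 1978 = 15950
Net migration: Group 1 + 120 → 4215; Group 2 + 320 → 6902; Group 3 − 400 → 5673; Group 4 − 240 → 9735; Group 5 − 310 → 18336; Group 6 + 20 → 16428; Group 7 + 320 → 16270
Population now: 0–14=4215, 15–29=6902, 30–44=5673, 45–59=9735, 60–74=18336, 75–89=16428, 90+=16270
— Period 2 —
Births: 5673 * 0.39 = 2212
Group 2: 4215 * 0.968 = 4080
Group 3: 6902 * 0.964 = 6654
Group 4: 5673 * 0.95 = 5389
Group 5: 9735 * 0.937 = 9122
Group 6: 18336 * 0.943 = 17291
Group 7: 16428 * 0.957 + 16270 * 0.341 = 15722 + 5548 = 21270
Net migration: Group 1 + 120 → 2332; Group 2 + 320 → 4400; Group 3 − 400 → 6254; Group 4 − 240 → 5149; Group 5 − 310 → 8812; Group 6 + 20 → 17311; Group 7 + 320 → 21590
Population now: 0–14=2332, 15–29=4400, 30–44=6254, 45–59=5149, 60–74=8812, 75–89=17311, 90+=21590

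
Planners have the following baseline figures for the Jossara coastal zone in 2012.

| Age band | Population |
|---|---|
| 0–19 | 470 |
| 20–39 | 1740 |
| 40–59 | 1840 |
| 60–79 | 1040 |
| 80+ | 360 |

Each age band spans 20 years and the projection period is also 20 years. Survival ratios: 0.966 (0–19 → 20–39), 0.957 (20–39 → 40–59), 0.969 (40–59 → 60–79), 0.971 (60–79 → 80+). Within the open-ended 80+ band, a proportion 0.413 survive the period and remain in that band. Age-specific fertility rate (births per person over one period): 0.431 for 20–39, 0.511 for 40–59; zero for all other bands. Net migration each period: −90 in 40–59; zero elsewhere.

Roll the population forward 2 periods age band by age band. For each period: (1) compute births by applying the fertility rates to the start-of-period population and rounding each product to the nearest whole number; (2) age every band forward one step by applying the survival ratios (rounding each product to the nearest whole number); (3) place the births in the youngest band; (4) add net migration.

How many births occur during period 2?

Period 1:
Births: 1740 × 0.431 = 750  |  1840 × 0.511 = 940 → total 1690
20–39: 470 × 0.966 = 454
40–59: 1740 × 0.957 = 1665
60–79: 1840 × 0.969 = 1783
80+: 1040 × 0.971 + 360 × 0.413 = 1010 + 149 = 1159
Net migration: 40–59 − 90 → 1575
Population now: 0–19=1690, 20–39=454, 40–59=1575, 60–79=1783, 80+=1159
Period 2:
Births: 454 × 0.431 = 196  |  1575 × 0.511 = 805 → total 1001
20–39: 1690 × 0.966 = 1633
40–59: 454 × 0.957 = 434
60–79: 1575 × 0.969 = 1526
80+: 1783 × 0.971 + 1159 × 0.413 = 1731 + 479 = 2210
Net migration: 40–59 − 90 → 344
Population now: 0–19=1001, 20–39=1633, 40–59=344, 60–79=1526, 80+=2210

1001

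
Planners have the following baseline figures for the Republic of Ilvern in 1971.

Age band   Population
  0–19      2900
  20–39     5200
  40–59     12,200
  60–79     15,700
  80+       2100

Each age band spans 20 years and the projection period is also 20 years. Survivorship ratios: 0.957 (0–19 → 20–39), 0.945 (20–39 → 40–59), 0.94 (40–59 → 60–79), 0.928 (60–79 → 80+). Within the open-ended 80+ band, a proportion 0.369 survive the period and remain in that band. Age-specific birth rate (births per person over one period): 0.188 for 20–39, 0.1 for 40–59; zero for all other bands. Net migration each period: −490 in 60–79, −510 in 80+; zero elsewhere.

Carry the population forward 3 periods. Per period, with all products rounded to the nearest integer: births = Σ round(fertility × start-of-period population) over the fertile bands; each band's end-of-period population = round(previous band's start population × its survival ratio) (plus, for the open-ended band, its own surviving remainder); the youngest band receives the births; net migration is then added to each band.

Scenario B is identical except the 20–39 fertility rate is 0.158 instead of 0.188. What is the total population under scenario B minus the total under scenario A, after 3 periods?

Period 1.
Births: 5200 * 0.188 = 978, 12200 * 0.1 = 1220 — total 2198
20–39: 2900 * 0.957 = 2775
40–59: 5200 * 0.945 = 4914
60–79: 12200 * 0.94 = 11468
80+: 15700 * 0.928 + 2100 * 0.369 = 14570 + 775 = 15345
Net migration: 60–79 − 490 → 10978; 80+ − 510 → 14835
Population now: 0–19=2198, 20–39=2775, 40–59=4914, 60–79=10978, 80+=14835
Period 2.
Births: 2775 * 0.188 = 522, 4914 * 0.1 = 491 — total 1013
20–39: 2198 * 0.957 = 2103
40–59: 2775 * 0.945 = 2622
60–79: 4914 * 0.94 = 4619
80+: 10978 * 0.928 + 14835 * 0.369 = 10188 + 5474 = 15662
Net migration: 60–79 − 490 → 4129; 80+ − 510 → 15152
Population now: 0–19=1013, 20–39=2103, 40–59=2622, 60–79=4129, 80+=15152
Period 3.
Births: 2103 * 0.188 = 395, 2622 * 0.1 = 262 — total 657
20–39: 1013 * 0.957 = 969
40–59: 2103 * 0.945 = 1987
60–79: 2622 * 0.94 = 2465
80+: 4129 * 0.928 + 15152 * 0.369 = 3832 + 5591 = 9423
Net migration: 60–79 − 490 → 1975; 80+ − 510 → 8913
Population now: 0–19=657, 20–39=969, 40–59=1987, 60–79=1975, 80+=8913
Scenario A total after 3 periods: 14501
Scenario B projection —
Period 1.
Births: 5200 * 0.158 = 822, 12200 * 0.1 = 1220 — total 2042
20–39: 2900 * 0.957 = 2775
40–59: 5200 * 0.945 = 4914
60–79: 12200 * 0.94 = 11468
80+: 15700 * 0.928 + 2100 * 0.369 = 14570 + 775 = 15345
Net migration: 60–79 − 490 → 10978; 80+ − 510 → 14835
Population now: 0–19=2042, 20–39=2775, 40–59=4914, 60–79=10978, 80+=14835
Period 2.
Births: 2775 * 0.158 = 438, 4914 * 0.1 = 491 — total 929
20–39: 2042 * 0.957 = 1954
40–59: 2775 * 0.945 = 2622
60–79: 4914 * 0.94 = 4619
80+: 10978 * 0.928 + 14835 * 0.369 = 10188 + 5474 = 15662
Net migration: 60–79 − 490 → 4129; 80+ − 510 → 15152
Population now: 0–19=929, 20–39=1954, 40–59=2622, 60–79=4129, 80+=15152
Period 3.
Births: 1954 * 0.158 = 309, 2622 * 0.1 = 262 — total 571
20–39: 929 * 0.957 = 889
40–59: 1954 * 0.945 = 1847
60–79: 2622 * 0.94 = 2465
80+: 4129 * 0.928 + 15152 * 0.369 = 3832 + 5591 = 9423
Net migration: 60–79 − 490 → 1975; 80+ − 510 → 8913
Population now: 0–19=571, 20–39=889, 40–59=1847, 60–79=1975, 80+=8913
Scenario B total after 3 periods: 14195
Difference B − A = 14195 − 14501 = -306

-306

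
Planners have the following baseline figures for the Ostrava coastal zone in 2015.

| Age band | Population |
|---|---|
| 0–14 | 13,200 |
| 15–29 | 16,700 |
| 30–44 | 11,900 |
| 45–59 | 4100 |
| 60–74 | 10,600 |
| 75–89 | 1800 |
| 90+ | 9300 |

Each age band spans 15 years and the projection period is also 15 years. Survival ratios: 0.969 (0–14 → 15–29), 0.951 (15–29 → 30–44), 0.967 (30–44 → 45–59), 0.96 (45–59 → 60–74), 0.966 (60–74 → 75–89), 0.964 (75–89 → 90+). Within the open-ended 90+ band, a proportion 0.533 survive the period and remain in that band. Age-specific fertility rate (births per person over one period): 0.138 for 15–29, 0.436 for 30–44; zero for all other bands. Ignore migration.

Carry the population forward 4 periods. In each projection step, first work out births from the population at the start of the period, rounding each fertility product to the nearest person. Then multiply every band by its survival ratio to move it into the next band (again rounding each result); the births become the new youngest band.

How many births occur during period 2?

Period 1:
Births: 16700 × 0.138 = 2305, 11900 × 0.436 = 5188 ⇒ total 7493
15–29: 13200 × 0.969 = 12791
30–44: 16700 × 0.951 = 15882
45–59: 11900 × 0.967 = 11507
60–74: 4100 × 0.96 = 3936
75–89: 10600 × 0.966 = 10240
90+: 1800 × 0.964 + 9300 × 0.533 = 1735 + 4957 = 6692
Giving 7493 / 12791 / 15882 / 11507 / 3936 / 10240 / 6692.
Period 2:
Births: 12791 × 0.138 = 1765, 15882 × 0.436 = 6925 ⇒ total 8690
15–29: 7493 × 0.969 = 7261
30–44: 12791 × 0.951 = 12164
45–59: 15882 × 0.967 = 15358
60–74: 11507 × 0.96 = 11047
75–89: 3936 × 0.966 = 3802
90+: 10240 × 0.964 + 6692 × 0.533 = 9871 + 3567 = 13438
Giving 8690 / 7261 / 12164 / 15358 / 11047 / 3802 / 13438.

8690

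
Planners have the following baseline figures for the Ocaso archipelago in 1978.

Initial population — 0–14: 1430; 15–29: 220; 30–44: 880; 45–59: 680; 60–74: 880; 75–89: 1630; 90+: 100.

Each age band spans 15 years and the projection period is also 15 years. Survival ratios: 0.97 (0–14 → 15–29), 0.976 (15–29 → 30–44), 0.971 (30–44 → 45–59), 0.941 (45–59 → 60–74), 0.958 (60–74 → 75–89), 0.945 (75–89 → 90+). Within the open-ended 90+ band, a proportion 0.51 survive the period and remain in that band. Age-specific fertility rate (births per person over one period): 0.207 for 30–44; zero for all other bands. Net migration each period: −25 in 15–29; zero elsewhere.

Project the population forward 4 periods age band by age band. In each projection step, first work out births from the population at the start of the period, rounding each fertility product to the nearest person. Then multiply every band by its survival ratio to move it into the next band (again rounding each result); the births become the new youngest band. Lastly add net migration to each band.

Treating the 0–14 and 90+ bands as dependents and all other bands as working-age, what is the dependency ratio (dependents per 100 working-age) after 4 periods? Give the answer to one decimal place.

81.4

Let group 1 be 0–14 through group 7 = 90+.
Period 1.
Births: 880 × 0.207 = 182
Group 2: 1430 × 0.97 = 1387
Group 3: 220 × 0.976 = 215
Group 4: 880 × 0.971 = 854
Group 5: 680 × 0.941 = 640
Group 6: 880 × 0.958 = 843
Group 7: 1630 × 0.945 + 100 × 0.51 = 1540 + 51 = 1591
Net migration: Group 2 − 25 → 1362
→ [182, 1362, 215, 854, 640, 843, 1591]
Period 2.
Births: 215 × 0.207 = 45
Group 2: 182 × 0.97 = 177
Group 3: 1362 × 0.976 = 1329
Group 4: 215 × 0.971 = 209
Group 5: 854 × 0.941 = 804
Group 6: 640 × 0.958 = 613
Group 7: 843 × 0.945 + 1591 × 0.51 = 797 + 811 = 1608
Net migration: Group 2 − 25 → 152
→ [45, 152, 1329, 209, 804, 613, 1608]
Period 3.
Births: 1329 × 0.207 = 275
Group 2: 45 × 0.97 = 44
Group 3: 152 × 0.976 = 148
Group 4: 1329 × 0.971 = 1290
Group 5: 209 × 0.941 = 197
Group 6: 804 × 0.958 = 770
Group 7: 613 × 0.945 + 1608 × 0.51 = 579 + 820 = 1399
Net migration: Group 2 − 25 → 19
→ [275, 19, 148, 1290, 197, 770, 1399]
Period 4.
Births: 148 × 0.207 = 31
Group 2: 275 × 0.97 = 267
Group 3: 19 × 0.976 = 19
Group 4: 148 × 0.971 = 144
Group 5: 1290 × 0.941 = 1214
Group 6: 197 × 0.958 = 189
Group 7: 770 × 0.945 + 1399 × 0.51 = 728 + 713 = 1441
Net migration: Group 2 − 25 → 242
→ [31, 242, 19, 144, 1214, 189, 1441]
Dependents (band 0–14 + band 90+) = 31 + 1441 = 1472; working-age = 1808; ratio = 1472/1808 × 100 = 81.4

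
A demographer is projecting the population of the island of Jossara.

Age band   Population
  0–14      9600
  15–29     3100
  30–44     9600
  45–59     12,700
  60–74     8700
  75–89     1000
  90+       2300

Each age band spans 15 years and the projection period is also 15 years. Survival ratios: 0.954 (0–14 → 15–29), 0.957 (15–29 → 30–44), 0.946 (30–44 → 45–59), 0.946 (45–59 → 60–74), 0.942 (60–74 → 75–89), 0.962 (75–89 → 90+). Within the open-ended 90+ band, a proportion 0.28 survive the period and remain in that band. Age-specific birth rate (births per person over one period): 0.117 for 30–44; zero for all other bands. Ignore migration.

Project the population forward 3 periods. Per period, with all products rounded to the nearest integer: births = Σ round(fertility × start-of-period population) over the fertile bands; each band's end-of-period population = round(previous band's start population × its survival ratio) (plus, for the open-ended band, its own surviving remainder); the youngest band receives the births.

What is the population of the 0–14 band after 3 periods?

1025

Numbering the bands 1..7 from youngest to oldest:
After projecting period 1:
Births: 9600 × 0.117 = 1123
Band 2: 9600 × 0.954 = 9158
Band 3: 3100 × 0.957 = 2967
Band 4: 9600 × 0.946 = 9082
Band 5: 12700 × 0.946 = 12014
Band 6: 8700 × 0.942 = 8195
Band 7: 1000 × 0.962 + 2300 × 0.28 = 962 + 644 = 1606
Population now: 0–14=1123, 15–29=9158, 30–44=2967, 45–59=9082, 60–74=12014, 75–89=8195, 90+=1606
After projecting period 2:
Births: 2967 × 0.117 = 347
Band 2: 1123 × 0.954 = 1071
Band 3: 9158 × 0.957 = 8764
Band 4: 2967 × 0.946 = 2807
Band 5: 9082 × 0.946 = 8592
Band 6: 12014 × 0.942 = 11317
Band 7: 8195 × 0.962 + 1606 × 0.28 = 7884 + 450 = 8334
Population now: 0–14=347, 15–29=1071, 30–44=8764, 45–59=2807, 60–74=8592, 75–89=11317, 90+=8334
After projecting period 3:
Births: 8764 × 0.117 = 1025
Band 2: 347 × 0.954 = 331
Band 3: 1071 × 0.957 = 1025
Band 4: 8764 × 0.946 = 8291
Band 5: 2807 × 0.946 = 2655
Band 6: 8592 × 0.942 = 8094
Band 7: 11317 × 0.962 + 8334 × 0.28 = 10887 + 2334 = 13221
Population now: 0–14=1025, 15–29=331, 30–44=1025, 45–59=8291, 60–74=2655, 75–89=8094, 90+=13221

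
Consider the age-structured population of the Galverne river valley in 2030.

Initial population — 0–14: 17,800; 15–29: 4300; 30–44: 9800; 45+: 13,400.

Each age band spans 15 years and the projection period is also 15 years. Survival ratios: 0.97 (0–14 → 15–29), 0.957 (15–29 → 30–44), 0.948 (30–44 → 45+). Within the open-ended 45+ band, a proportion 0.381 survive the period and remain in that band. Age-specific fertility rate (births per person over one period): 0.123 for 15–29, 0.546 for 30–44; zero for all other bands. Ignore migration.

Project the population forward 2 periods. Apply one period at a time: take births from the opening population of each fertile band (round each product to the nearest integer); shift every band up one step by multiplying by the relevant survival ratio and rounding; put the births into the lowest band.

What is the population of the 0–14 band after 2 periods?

Numbering the groups 1..4 from youngest to oldest:
After projecting period 1:
Births: 4300 × 0.123 = 529, 9800 × 0.546 = 5351 → total 5880
Group 2: 17800 × 0.97 = 17266
Group 3: 4300 × 0.957 = 4115
Group 4: 9800 × 0.948 + 13400 × 0.381 = 9290 + 5105 = 14395
→ [5880, 17266, 4115, 14395]
After projecting period 2:
Births: 17266 × 0.123 = 2124, 4115 × 0.546 = 2247 → total 4371
Group 2: 5880 × 0.97 = 5704
Group 3: 17266 × 0.957 = 16524
Group 4: 4115 × 0.948 + 14395 × 0.381 = 3901 + 5484 = 9385
→ [4371, 5704, 16524, 9385]

4371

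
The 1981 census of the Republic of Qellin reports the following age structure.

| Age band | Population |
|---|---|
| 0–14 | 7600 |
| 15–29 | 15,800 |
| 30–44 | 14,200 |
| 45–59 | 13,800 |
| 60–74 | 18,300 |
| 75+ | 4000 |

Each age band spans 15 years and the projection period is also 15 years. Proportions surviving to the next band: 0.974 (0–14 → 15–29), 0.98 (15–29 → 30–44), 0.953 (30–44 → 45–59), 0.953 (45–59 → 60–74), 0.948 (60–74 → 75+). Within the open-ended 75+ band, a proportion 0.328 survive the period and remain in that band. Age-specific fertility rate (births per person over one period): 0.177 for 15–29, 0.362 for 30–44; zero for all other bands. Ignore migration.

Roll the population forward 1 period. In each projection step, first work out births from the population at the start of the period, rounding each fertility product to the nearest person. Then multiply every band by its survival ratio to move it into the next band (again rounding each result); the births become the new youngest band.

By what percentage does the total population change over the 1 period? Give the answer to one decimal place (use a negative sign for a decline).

3.3

[period 1]
Births: 15800 × 0.177 = 2797 ; 14200 × 0.362 = 5140 → 7937
15–29: 7600 × 0.974 = 7402
30–44: 15800 × 0.98 = 15484
45–59: 14200 × 0.953 = 13533
60–74: 13800 × 0.953 = 13151
75+: 18300 × 0.948 + 4000 × 0.328 = 17348 + 1312 = 18660
Giving 7937 / 7402 / 15484 / 13533 / 13151 / 18660.
Total: 73700 → 76167; change = 2467; percentage change = 3.3%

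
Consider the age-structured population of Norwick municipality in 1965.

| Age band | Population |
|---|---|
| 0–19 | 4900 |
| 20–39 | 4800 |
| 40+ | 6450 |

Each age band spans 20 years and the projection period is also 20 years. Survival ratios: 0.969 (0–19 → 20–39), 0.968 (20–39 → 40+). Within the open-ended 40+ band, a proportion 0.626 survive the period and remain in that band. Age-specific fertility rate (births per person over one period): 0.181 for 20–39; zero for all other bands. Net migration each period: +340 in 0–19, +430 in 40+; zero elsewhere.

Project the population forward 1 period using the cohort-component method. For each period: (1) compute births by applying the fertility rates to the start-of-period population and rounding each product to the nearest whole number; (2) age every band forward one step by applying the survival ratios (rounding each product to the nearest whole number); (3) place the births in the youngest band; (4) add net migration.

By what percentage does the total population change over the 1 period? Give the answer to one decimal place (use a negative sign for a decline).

-6.7

Call the bands 1 to 3, youngest first.
Period 1.
Births: 4800 × 0.181 = 869
Band 2: 4900 × 0.969 = 4748
Band 3: 4800 × 0.968 + 6450 × 0.626 = 4646 + 4038 = 8684
Net migration: Band 1 + 340 → 1209; Band 3 + 430 → 9114
→ [1209, 4748, 9114]
Total: 16150 → 15071; change = -1079; percentage change = -6.7%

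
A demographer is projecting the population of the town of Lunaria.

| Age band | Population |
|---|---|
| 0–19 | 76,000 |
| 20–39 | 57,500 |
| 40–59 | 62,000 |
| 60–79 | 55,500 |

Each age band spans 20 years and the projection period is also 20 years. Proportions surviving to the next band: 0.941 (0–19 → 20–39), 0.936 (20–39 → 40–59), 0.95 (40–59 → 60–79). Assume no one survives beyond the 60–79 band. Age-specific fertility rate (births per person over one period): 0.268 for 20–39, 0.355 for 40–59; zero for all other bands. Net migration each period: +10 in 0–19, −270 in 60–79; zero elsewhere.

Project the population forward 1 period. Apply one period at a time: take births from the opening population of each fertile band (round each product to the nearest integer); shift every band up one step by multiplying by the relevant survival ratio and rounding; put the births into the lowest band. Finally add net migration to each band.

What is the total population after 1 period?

221396

After projecting period 1:
Births: 57500 × 0.268 = 15410 ; 62000 × 0.355 = 22010 ⇒ total 37420
20–39: 76000 × 0.941 = 71516
40–59: 57500 × 0.936 = 53820
60–79: 62000 × 0.95 = 58900
Net migration: 0–19 + 10 → 37430; 60–79 − 270 → 58630
Population now: 0–19=37430, 20–39=71516, 40–59=53820, 60–79=58630
Total after period 1: 37430 + 71516 + 53820 + 58630 = 221396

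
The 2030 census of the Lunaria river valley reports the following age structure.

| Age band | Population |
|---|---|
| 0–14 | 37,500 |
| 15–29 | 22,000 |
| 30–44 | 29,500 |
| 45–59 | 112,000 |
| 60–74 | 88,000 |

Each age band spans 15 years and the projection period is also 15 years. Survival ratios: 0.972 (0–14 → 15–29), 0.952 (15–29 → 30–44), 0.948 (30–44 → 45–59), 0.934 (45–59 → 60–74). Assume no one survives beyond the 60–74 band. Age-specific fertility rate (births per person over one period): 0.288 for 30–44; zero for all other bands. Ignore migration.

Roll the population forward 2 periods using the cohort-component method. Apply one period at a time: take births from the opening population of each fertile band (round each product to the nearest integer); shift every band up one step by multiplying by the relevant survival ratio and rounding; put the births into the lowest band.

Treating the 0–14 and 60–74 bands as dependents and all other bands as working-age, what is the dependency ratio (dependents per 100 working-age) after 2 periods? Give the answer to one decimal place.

After projecting period 1:
Births: 29500 × 0.288 = 8496
15–29: 37500 × 0.972 = 36450
30–44: 22000 × 0.952 = 20944
45–59: 29500 × 0.948 = 27966
60–74: 112000 × 0.934 = 104608
End of period: [8496, 36450, 20944, 27966, 104608]
After projecting period 2:
Births: 20944 × 0.288 = 6032
15–29: 8496 × 0.972 = 8258
30–44: 36450 × 0.952 = 34700
45–59: 20944 × 0.948 = 19855
60–74: 27966 × 0.934 = 26120
End of period: [6032, 8258, 34700, 19855, 26120]
Dependents (band 0–14 + band 60–74) = 6032 + 26120 = 32152; working-age = 62813; ratio = 32152/62813 × 100 = 51.2

51.2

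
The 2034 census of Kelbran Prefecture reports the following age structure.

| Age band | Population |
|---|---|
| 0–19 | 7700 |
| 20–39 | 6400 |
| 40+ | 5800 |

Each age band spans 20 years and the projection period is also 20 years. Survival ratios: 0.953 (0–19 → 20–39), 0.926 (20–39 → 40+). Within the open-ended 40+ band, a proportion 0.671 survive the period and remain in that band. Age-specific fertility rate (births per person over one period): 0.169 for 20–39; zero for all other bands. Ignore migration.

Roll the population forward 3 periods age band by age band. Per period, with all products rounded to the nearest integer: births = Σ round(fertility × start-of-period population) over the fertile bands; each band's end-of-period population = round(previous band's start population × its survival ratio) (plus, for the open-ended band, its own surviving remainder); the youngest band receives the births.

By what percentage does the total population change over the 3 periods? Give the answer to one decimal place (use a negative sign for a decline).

-43.3

After projecting period 1:
Births: 6400 × 0.169 = 1082
20–39: 7700 × 0.953 = 7338
40+: 6400 × 0.926 + 5800 × 0.671 = 5926 + 3892 = 9818
Population now: 0–19=1082, 20–39=7338, 40+=9818
After projecting period 2:
Births: 7338 × 0.169 = 1240
20–39: 1082 × 0.953 = 1031
40+: 7338 × 0.926 + 9818 × 0.671 = 6795 + 6588 = 13383
Population now: 0–19=1240, 20–39=1031, 40+=13383
After projecting period 3:
Births: 1031 × 0.169 = 174
20–39: 1240 × 0.953 = 1182
40+: 1031 × 0.926 + 13383 × 0.671 = 955 + 8980 = 9935
Population now: 0–19=174, 20–39=1182, 40+=9935
Total: 19900 → 11291; change = -8609; percentage change = -43.3%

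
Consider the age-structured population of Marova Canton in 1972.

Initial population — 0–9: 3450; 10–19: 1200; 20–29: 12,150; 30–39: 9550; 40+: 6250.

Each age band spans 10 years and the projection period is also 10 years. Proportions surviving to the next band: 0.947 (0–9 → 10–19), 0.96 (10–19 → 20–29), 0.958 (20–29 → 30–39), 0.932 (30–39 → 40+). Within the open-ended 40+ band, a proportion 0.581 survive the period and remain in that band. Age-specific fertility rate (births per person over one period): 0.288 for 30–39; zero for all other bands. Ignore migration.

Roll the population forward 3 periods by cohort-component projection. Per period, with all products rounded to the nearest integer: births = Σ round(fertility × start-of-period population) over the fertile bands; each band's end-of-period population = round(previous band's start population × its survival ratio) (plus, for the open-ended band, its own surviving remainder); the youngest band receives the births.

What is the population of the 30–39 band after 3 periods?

Let band 1 be 0–9 through band 5 = 40+.
Period 1:
Births: 9550 * 0.288 = 2750
Band 2: 3450 * 0.947 = 3267
Band 3: 1200 * 0.96 = 1152
Band 4: 12150 * 0.958 = 11640
Band 5: 9550 * 0.932 + 6250 * 0.581 = 8901 + 3631 = 12532
Population now: 0–9=2750, 10–19=3267, 20–29=1152, 30–39=11640, 40+=12532
Period 2:
Births: 11640 * 0.288 = 3352
Band 2: 2750 * 0.947 = 2604
Band 3: 3267 * 0.96 = 3136
Band 4: 1152 * 0.958 = 1104
Band 5: 11640 * 0.932 + 12532 * 0.581 = 10848 + 7281 = 18129
Population now: 0–9=3352, 10–19=2604, 20–29=3136, 30–39=1104, 40+=18129
Period 3:
Births: 1104 * 0.288 = 318
Band 2: 3352 * 0.947 = 3174
Band 3: 2604 * 0.96 = 2500
Band 4: 3136 * 0.958 = 3004
Band 5: 1104 * 0.932 + 18129 * 0.581 = 1029 + 10533 = 11562
Population now: 0–9=318, 10–19=3174, 20–29=2500, 30–39=3004, 40+=11562

3004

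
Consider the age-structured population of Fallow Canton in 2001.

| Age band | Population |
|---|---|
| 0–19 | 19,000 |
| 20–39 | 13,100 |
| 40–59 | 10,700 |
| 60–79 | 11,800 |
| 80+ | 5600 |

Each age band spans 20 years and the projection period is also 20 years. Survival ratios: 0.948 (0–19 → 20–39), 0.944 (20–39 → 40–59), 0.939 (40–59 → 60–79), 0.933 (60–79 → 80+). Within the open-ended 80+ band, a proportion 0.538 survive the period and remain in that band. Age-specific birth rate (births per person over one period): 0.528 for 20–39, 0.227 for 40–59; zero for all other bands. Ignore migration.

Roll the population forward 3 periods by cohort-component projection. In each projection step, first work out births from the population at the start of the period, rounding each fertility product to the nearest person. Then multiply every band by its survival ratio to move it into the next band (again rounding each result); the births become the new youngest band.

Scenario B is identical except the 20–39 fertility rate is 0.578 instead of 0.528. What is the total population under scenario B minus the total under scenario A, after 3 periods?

2242

Numbering the bands 1..5 from youngest to oldest:
After projecting period 1:
Births: 13100 × 0.528 = 6917 ; 10700 × 0.227 = 2429 → total 9346
Band 2: 19000 × 0.948 = 18012
Band 3: 13100 × 0.944 = 12366
Band 4: 10700 × 0.939 = 10047
Band 5: 11800 × 0.933 + 5600 × 0.538 = 11009 + 3013 = 14022
→ [9346, 18012, 12366, 10047, 14022]
After projecting period 2:
Births: 18012 × 0.528 = 9510 ; 12366 × 0.227 = 2807 → total 12317
Band 2: 9346 × 0.948 = 8860
Band 3: 18012 × 0.944 = 17003
Band 4: 12366 × 0.939 = 11612
Band 5: 10047 × 0.933 + 14022 × 0.538 = 9374 + 7544 = 16918
→ [12317, 8860, 17003, 11612, 16918]
After projecting period 3:
Births: 8860 × 0.528 = 4678 ; 17003 × 0.227 = 3860 → total 8538
Band 2: 12317 × 0.948 = 11677
Band 3: 8860 × 0.944 = 8364
Band 4: 17003 × 0.939 = 15966
Band 5: 11612 × 0.933 + 16918 × 0.538 = 10834 + 9102 = 19936
→ [8538, 11677, 8364, 15966, 19936]
Scenario A total after 3 periods: 64481
Scenario B projection —
After projecting period 1:
Births: 13100 × 0.578 = 7572 ; 10700 × 0.227 = 2429 → total 10001
Band 2: 19000 × 0.948 = 18012
Band 3: 13100 × 0.944 = 12366
Band 4: 10700 × 0.939 = 10047
Band 5: 11800 × 0.933 + 5600 × 0.538 = 11009 + 3013 = 14022
→ [10001, 18012, 12366, 10047, 14022]
After projecting period 2:
Births: 18012 × 0.578 = 10411 ; 12366 × 0.227 = 2807 → total 13218
Band 2: 10001 × 0.948 = 9481
Band 3: 18012 × 0.944 = 17003
Band 4: 12366 × 0.939 = 11612
Band 5: 10047 × 0.933 + 14022 × 0.538 = 9374 + 7544 = 16918
→ [13218, 9481, 17003, 11612, 16918]
After projecting period 3:
Births: 9481 × 0.578 = 5480 ; 17003 × 0.227 = 3860 → total 9340
Band 2: 13218 × 0.948 = 12531
Band 3: 9481 × 0.944 = 8950
Band 4: 17003 × 0.939 = 15966
Band 5: 11612 × 0.933 + 16918 × 0.538 = 10834 + 9102 = 19936
→ [9340, 12531, 8950, 15966, 19936]
Scenario B total after 3 periods: 66723
Difference B − A = 66723 − 64481 = 2242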